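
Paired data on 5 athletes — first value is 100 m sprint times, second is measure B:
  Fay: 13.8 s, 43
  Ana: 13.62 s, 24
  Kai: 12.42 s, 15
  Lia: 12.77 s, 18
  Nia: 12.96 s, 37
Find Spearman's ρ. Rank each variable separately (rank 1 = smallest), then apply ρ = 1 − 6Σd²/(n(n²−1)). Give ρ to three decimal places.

0.900

Ranks of variable 1: 5, 4, 1, 2, 3
Ranks of variable 2: 5, 3, 1, 2, 4
d = r₁ − r₂: 0, 1, 0, 0, -1
d²: 0, 1, 0, 0, 1; Σd² = 2
ρ = 1 − 6·2/(5·24) = 1 − 12/120 = 0.900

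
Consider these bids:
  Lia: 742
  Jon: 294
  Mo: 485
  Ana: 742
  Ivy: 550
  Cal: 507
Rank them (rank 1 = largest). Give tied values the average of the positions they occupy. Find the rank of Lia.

Sorted (descending): 742, 742, 550, 507, 485, 294
The 2 values of 742 occupy positions 1–2 → average rank (1+2)/2 = 1.5.
Lia has value 742 → rank 1.5.

1.5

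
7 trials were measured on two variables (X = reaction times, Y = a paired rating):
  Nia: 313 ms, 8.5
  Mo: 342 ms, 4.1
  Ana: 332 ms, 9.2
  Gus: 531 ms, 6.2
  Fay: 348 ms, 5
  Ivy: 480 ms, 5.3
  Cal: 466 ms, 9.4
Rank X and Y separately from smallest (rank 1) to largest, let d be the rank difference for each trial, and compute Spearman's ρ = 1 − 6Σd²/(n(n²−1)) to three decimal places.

-0.107

Ranks of variable 1: 1, 3, 2, 7, 4, 6, 5
Ranks of variable 2: 5, 1, 6, 4, 2, 3, 7
d = r₁ − r₂: -4, 2, -4, 3, 2, 3, -2
d²: 16, 4, 16, 9, 4, 9, 4; Σd² = 62
ρ = 1 − 6·62/(7·48) = 1 − 372/336 = -0.107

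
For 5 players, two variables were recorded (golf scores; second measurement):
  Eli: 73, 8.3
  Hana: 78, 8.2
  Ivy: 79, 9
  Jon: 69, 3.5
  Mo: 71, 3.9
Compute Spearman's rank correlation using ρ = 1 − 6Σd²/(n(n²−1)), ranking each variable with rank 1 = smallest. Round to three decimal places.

0.900

Ranks of variable 1: 3, 4, 5, 1, 2
Ranks of variable 2: 4, 3, 5, 1, 2
d = r₁ − r₂: -1, 1, 0, 0, 0
d²: 1, 1, 0, 0, 0; Σd² = 2
ρ = 1 − 6·2/(5·24) = 1 − 12/120 = 0.900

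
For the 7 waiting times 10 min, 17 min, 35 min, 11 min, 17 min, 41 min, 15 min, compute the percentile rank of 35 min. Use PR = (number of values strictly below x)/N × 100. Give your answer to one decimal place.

N = 7.
Strictly below 35: 5. Equal to 35: 1.
PR = 5/7 × 100 = 71.4

71.4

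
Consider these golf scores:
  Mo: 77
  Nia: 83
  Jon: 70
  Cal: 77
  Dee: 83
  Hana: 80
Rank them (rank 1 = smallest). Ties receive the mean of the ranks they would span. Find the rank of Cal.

Sorted (ascending): 70, 77, 77, 80, 83, 83
The 2 values of 77 occupy positions 2–3 → average rank (2+3)/2 = 2.5.
The 2 values of 83 occupy positions 5–6 → average rank (5+6)/2 = 5.5.
Cal has value 77 → rank 2.5.

2.5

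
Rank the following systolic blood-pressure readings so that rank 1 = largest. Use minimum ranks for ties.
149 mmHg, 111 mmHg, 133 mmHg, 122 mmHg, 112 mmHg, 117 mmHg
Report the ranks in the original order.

Sorted (descending): 149, 133, 122, 117, 112, 111
No ties — each value takes its position as its rank.

1, 6, 2, 3, 5, 4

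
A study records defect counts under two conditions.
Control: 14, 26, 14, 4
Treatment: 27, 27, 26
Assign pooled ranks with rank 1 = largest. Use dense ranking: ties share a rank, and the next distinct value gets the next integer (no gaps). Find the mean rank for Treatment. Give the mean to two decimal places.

Sorted (descending): 27, 27, 26, 26, 14, 14, 4
The 2 values of 27 share dense rank 1.
The 2 values of 26 share dense rank 2.
The 2 values of 14 share dense rank 3.
Remaining distinct values take the next consecutive integers.
Treatment values → pooled ranks: 27→1, 27→1, 26→2
Mean rank = (1 + 1 + 2) / 3 = 1.33

1.33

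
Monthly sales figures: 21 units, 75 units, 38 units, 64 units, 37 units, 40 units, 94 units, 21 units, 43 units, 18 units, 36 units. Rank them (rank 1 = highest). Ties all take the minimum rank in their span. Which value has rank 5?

Sorted (descending): 94, 75, 64, 43, 40, 38, 37, 36, 21, 21, 18
The 2 values of 21 occupy positions 9–10 → each gets rank 9.
Rank 5 → value 40.

40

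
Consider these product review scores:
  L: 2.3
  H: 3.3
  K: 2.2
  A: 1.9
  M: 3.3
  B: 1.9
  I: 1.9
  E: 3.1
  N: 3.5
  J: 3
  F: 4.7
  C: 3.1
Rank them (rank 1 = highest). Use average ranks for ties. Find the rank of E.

5.5

Sorted (descending): 4.7, 3.5, 3.3, 3.3, 3.1, 3.1, 3, 2.3, 2.2, 1.9, 1.9, 1.9
The 2 values of 3.3 occupy positions 3–4 → average rank (3+4)/2 = 3.5.
The 2 values of 3.1 occupy positions 5–6 → average rank (5+6)/2 = 5.5.
The 3 values of 1.9 occupy positions 10–12 → average rank 11.
E has value 3.1 → rank 5.5.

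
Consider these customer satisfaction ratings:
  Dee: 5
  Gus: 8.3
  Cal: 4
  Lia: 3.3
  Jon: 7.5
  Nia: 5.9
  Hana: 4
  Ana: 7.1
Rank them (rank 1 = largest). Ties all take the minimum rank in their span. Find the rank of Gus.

1

Sorted (descending): 8.3, 7.5, 7.1, 5.9, 5, 4, 4, 3.3
The 2 values of 4 occupy positions 6–7 → each gets rank 6.
Gus has value 8.3 → rank 1.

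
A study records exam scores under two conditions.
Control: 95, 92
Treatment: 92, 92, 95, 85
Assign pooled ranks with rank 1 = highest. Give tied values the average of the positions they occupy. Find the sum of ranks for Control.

Sorted (descending): 95, 95, 92, 92, 92, 85
The 2 values of 95 occupy positions 1–2 → average rank (1+2)/2 = 1.5.
The 3 values of 92 occupy positions 3–5 → average rank 4.
Control values → pooled ranks: 95→1.5, 92→4
Rank sum = 1.5 + 4 = 5.5

5.5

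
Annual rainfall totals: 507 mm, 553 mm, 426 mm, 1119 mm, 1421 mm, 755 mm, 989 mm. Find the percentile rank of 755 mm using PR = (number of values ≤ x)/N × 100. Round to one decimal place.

N = 7.
Strictly below 755: 3. Equal to 755: 1.
PR = 4/7 × 100 = 57.1

57.1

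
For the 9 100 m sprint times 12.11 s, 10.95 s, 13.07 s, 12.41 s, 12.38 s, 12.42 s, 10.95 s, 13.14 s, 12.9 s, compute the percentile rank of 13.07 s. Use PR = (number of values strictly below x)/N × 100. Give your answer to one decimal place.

77.8

N = 9.
Strictly below 13.07: 7. Equal to 13.07: 1.
PR = 7/9 × 100 = 77.8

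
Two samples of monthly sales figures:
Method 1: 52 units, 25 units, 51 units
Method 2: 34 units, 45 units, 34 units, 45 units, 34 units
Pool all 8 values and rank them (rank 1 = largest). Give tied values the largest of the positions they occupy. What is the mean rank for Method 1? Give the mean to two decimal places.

3.67

Sorted (descending): 52, 51, 45, 45, 34, 34, 34, 25
The 2 values of 45 occupy positions 3–4 → each gets rank 4.
The 3 values of 34 occupy positions 5–7 → each gets rank 7.
Method 1 values → pooled ranks: 52→1, 25→8, 51→2
Mean rank = (1 + 8 + 2) / 3 = 3.67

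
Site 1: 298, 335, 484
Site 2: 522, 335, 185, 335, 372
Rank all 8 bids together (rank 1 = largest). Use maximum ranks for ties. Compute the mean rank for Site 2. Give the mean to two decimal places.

4.80

Sorted (descending): 522, 484, 372, 335, 335, 335, 298, 185
The 3 values of 335 occupy positions 4–6 → each gets rank 6.
Site 2 values → pooled ranks: 522→1, 335→6, 185→8, 335→6, 372→3
Mean rank = (1 + 6 + 8 + 6 + 3) / 5 = 4.80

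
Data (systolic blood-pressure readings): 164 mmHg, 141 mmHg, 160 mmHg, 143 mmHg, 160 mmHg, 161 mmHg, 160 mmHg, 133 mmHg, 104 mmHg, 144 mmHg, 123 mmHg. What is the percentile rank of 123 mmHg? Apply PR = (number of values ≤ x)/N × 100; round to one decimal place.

N = 11.
Strictly below 123: 1. Equal to 123: 1.
PR = 2/11 × 100 = 18.2

18.2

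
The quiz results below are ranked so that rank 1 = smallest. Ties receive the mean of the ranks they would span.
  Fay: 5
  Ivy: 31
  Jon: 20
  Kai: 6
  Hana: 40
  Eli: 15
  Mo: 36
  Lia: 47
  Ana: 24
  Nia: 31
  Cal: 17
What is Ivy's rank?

7.5

Sorted (ascending): 5, 6, 15, 17, 20, 24, 31, 31, 36, 40, 47
The 2 values of 31 occupy positions 7–8 → average rank (7+8)/2 = 7.5.
Ivy has value 31 → rank 7.5.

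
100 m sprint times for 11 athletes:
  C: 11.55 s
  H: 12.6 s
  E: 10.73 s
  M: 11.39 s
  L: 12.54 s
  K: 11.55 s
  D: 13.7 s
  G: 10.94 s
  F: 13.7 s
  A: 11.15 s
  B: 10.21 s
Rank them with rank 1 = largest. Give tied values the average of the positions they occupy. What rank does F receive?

1.5

Sorted (descending): 13.7, 13.7, 12.6, 12.54, 11.55, 11.55, 11.39, 11.15, 10.94, 10.73, 10.21
The 2 values of 13.7 occupy positions 1–2 → average rank (1+2)/2 = 1.5.
The 2 values of 11.55 occupy positions 5–6 → average rank (5+6)/2 = 5.5.
F has value 13.7 s → rank 1.5.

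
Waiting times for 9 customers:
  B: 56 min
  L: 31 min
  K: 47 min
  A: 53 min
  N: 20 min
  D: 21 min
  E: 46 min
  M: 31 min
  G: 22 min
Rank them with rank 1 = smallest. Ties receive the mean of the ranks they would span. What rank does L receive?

4.5

Sorted (ascending): 20, 21, 22, 31, 31, 46, 47, 53, 56
The 2 values of 31 occupy positions 4–5 → average rank (4+5)/2 = 4.5.
L has value 31 min → rank 4.5.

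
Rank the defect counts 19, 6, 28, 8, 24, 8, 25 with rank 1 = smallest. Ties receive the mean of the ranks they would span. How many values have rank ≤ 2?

1

Sorted (ascending): 6, 8, 8, 19, 24, 25, 28
The 2 values of 8 occupy positions 2–3 → average rank (2+3)/2 = 2.5.
Ranks ≤ 2: {1} → 1 value.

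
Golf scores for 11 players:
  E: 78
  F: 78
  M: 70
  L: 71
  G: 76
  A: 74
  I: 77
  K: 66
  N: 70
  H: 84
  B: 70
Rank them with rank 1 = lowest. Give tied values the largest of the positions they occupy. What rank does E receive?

Sorted (ascending): 66, 70, 70, 70, 71, 74, 76, 77, 78, 78, 84
The 3 values of 70 occupy positions 2–4 → each gets rank 4.
The 2 values of 78 occupy positions 9–10 → each gets rank 10.
E has value 78 → rank 10.

10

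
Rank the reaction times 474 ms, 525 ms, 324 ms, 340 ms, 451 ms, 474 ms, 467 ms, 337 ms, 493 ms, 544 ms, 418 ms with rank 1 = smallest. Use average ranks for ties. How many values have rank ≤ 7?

6

Sorted (ascending): 324, 337, 340, 418, 451, 467, 474, 474, 493, 525, 544
The 2 values of 474 occupy positions 7–8 → average rank (7+8)/2 = 7.5.
Ranks ≤ 7: {1, 2, 3, 4, 5, 6} → 6 values.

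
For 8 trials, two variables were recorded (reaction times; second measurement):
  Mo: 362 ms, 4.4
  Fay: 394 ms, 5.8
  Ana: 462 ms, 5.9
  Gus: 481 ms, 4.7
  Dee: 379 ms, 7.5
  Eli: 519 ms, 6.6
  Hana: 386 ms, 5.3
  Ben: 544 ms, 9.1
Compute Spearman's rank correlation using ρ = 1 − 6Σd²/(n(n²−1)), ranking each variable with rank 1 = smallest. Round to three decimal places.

Ranks of variable 1: 1, 4, 5, 6, 2, 7, 3, 8
Ranks of variable 2: 1, 4, 5, 2, 7, 6, 3, 8
d = r₁ − r₂: 0, 0, 0, 4, -5, 1, 0, 0
d²: 0, 0, 0, 16, 25, 1, 0, 0; Σd² = 42
ρ = 1 − 6·42/(8·63) = 1 − 252/504 = 0.500

0.500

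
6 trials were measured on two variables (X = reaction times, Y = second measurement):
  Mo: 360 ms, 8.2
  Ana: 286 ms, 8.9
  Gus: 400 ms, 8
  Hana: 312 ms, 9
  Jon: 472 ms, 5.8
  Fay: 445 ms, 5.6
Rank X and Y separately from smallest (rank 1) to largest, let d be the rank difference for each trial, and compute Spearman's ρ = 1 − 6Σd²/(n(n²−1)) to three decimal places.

Ranks of variable 1: 3, 1, 4, 2, 6, 5
Ranks of variable 2: 4, 5, 3, 6, 2, 1
d = r₁ − r₂: -1, -4, 1, -4, 4, 4
d²: 1, 16, 1, 16, 16, 16; Σd² = 66
ρ = 1 − 6·66/(6·35) = 1 − 396/210 = -0.886

-0.886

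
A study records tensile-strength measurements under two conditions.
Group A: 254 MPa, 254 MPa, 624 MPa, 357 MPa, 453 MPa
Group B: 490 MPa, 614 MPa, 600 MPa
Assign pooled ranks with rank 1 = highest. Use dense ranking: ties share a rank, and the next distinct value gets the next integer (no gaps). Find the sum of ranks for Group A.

26

Sorted (descending): 624, 614, 600, 490, 453, 357, 254, 254
The 2 values of 254 share dense rank 7.
Remaining distinct values take the next consecutive integers.
Group A values → pooled ranks: 254→7, 254→7, 624→1, 357→6, 453→5
Rank sum = 7 + 7 + 1 + 6 + 5 = 26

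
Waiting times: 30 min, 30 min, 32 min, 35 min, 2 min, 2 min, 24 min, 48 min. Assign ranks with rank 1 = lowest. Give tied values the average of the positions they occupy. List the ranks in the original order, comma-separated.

Sorted (ascending): 2, 2, 24, 30, 30, 32, 35, 48
The 2 values of 2 occupy positions 1–2 → average rank (1+2)/2 = 1.5.
The 2 values of 30 occupy positions 4–5 → average rank (4+5)/2 = 4.5.

4.5, 4.5, 6, 7, 1.5, 1.5, 3, 8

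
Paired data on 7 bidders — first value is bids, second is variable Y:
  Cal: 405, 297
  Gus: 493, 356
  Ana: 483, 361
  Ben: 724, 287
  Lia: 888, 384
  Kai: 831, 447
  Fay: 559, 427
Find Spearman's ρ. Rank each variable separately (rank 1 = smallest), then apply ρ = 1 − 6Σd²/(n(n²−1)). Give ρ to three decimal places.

Ranks of variable 1: 1, 3, 2, 5, 7, 6, 4
Ranks of variable 2: 2, 3, 4, 1, 5, 7, 6
d = r₁ − r₂: -1, 0, -2, 4, 2, -1, -2
d²: 1, 0, 4, 16, 4, 1, 4; Σd² = 30
ρ = 1 − 6·30/(7·48) = 1 − 180/336 = 0.464

0.464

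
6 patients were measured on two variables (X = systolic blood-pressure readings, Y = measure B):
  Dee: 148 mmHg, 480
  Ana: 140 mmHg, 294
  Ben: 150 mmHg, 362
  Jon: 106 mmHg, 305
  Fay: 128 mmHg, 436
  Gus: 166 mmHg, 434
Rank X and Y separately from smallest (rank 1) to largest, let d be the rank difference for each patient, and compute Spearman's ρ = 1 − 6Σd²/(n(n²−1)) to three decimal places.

Ranks of variable 1: 4, 3, 5, 1, 2, 6
Ranks of variable 2: 6, 1, 3, 2, 5, 4
d = r₁ − r₂: -2, 2, 2, -1, -3, 2
d²: 4, 4, 4, 1, 9, 4; Σd² = 26
ρ = 1 − 6·26/(6·35) = 1 − 156/210 = 0.257

0.257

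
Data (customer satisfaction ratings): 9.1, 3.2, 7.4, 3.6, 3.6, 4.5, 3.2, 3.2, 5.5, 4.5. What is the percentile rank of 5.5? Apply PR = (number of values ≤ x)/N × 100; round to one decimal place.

N = 10.
Strictly below 5.5: 7. Equal to 5.5: 1.
PR = 8/10 × 100 = 80.0

80.0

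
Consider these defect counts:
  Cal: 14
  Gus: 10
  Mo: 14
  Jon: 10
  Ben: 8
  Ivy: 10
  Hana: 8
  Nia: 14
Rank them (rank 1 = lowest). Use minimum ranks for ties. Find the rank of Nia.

Sorted (ascending): 8, 8, 10, 10, 10, 14, 14, 14
The 2 values of 8 occupy positions 1–2 → each gets rank 1.
The 3 values of 10 occupy positions 3–5 → each gets rank 3.
The 3 values of 14 occupy positions 6–8 → each gets rank 6.
Nia has value 14 → rank 6.

6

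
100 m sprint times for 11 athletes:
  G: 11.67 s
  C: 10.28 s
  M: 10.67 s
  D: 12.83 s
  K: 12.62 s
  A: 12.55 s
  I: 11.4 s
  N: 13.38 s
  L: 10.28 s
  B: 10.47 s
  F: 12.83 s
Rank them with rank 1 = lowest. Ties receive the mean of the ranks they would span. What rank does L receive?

Sorted (ascending): 10.28, 10.28, 10.47, 10.67, 11.4, 11.67, 12.55, 12.62, 12.83, 12.83, 13.38
The 2 values of 10.28 occupy positions 1–2 → average rank (1+2)/2 = 1.5.
The 2 values of 12.83 occupy positions 9–10 → average rank (9+10)/2 = 9.5.
L has value 10.28 s → rank 1.5.

1.5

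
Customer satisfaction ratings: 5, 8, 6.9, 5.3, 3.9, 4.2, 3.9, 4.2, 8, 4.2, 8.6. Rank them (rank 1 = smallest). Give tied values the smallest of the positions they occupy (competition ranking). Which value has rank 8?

Sorted (ascending): 3.9, 3.9, 4.2, 4.2, 4.2, 5, 5.3, 6.9, 8, 8, 8.6
The 2 values of 3.9 occupy positions 1–2 → each gets rank 1.
The 3 values of 4.2 occupy positions 3–5 → each gets rank 3.
The 2 values of 8 occupy positions 9–10 → each gets rank 9.
Rank 8 → value 6.9.

6.9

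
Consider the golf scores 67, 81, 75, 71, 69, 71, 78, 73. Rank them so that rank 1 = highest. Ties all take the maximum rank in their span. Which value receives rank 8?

67

Sorted (descending): 81, 78, 75, 73, 71, 71, 69, 67
The 2 values of 71 occupy positions 5–6 → each gets rank 6.
Rank 8 → value 67.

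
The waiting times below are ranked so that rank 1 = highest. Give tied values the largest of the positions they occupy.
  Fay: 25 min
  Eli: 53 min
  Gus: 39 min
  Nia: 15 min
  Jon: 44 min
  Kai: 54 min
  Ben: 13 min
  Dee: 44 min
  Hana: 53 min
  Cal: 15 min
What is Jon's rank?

5

Sorted (descending): 54, 53, 53, 44, 44, 39, 25, 15, 15, 13
The 2 values of 53 occupy positions 2–3 → each gets rank 3.
The 2 values of 44 occupy positions 4–5 → each gets rank 5.
The 2 values of 15 occupy positions 8–9 → each gets rank 9.
Jon has value 44 min → rank 5.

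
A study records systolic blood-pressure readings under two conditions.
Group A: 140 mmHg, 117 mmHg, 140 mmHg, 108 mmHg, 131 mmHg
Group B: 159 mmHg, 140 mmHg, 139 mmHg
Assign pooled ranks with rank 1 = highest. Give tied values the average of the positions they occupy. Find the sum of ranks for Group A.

27

Sorted (descending): 159, 140, 140, 140, 139, 131, 117, 108
The 3 values of 140 occupy positions 2–4 → average rank 3.
Group A values → pooled ranks: 140→3, 117→7, 140→3, 108→8, 131→6
Rank sum = 3 + 7 + 3 + 8 + 6 = 27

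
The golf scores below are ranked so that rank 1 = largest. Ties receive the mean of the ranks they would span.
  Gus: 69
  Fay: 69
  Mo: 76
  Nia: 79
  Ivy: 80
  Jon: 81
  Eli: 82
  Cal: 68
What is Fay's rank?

6.5

Sorted (descending): 82, 81, 80, 79, 76, 69, 69, 68
The 2 values of 69 occupy positions 6–7 → average rank (6+7)/2 = 6.5.
Fay has value 69 → rank 6.5.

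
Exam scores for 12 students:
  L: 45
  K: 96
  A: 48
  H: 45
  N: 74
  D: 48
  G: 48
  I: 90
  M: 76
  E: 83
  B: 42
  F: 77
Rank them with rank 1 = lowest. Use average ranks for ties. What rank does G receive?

5

Sorted (ascending): 42, 45, 45, 48, 48, 48, 74, 76, 77, 83, 90, 96
The 2 values of 45 occupy positions 2–3 → average rank (2+3)/2 = 2.5.
The 3 values of 48 occupy positions 4–6 → average rank 5.
G has value 48 → rank 5.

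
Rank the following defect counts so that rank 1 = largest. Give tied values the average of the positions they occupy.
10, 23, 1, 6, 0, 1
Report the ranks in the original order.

Sorted (descending): 23, 10, 6, 1, 1, 0
The 2 values of 1 occupy positions 4–5 → average rank (4+5)/2 = 4.5.

2, 1, 4.5, 3, 6, 4.5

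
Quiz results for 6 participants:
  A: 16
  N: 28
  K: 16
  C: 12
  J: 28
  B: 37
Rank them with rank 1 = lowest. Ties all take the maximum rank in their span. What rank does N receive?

5

Sorted (ascending): 12, 16, 16, 28, 28, 37
The 2 values of 16 occupy positions 2–3 → each gets rank 3.
The 2 values of 28 occupy positions 4–5 → each gets rank 5.
N has value 28 → rank 5.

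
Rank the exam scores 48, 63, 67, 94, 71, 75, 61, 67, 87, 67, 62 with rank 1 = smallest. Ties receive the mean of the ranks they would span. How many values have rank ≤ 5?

Sorted (ascending): 48, 61, 62, 63, 67, 67, 67, 71, 75, 87, 94
The 3 values of 67 occupy positions 5–7 → average rank 6.
Ranks ≤ 5: {1, 2, 3, 4} → 4 values.

4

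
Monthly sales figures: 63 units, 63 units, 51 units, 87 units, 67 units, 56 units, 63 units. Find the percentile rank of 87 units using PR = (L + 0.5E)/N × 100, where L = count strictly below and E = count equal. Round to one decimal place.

N = 7.
Strictly below 87: 6. Equal to 87: 1.
PR = (6 + 0.5·1)/7 × 100 = 92.9

92.9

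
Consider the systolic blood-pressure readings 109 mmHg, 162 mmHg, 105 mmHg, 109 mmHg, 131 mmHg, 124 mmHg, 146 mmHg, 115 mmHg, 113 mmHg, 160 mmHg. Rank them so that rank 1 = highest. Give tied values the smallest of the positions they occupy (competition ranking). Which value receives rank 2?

Sorted (descending): 162, 160, 146, 131, 124, 115, 113, 109, 109, 105
The 2 values of 109 occupy positions 8–9 → each gets rank 8.
Rank 2 → value 160.

160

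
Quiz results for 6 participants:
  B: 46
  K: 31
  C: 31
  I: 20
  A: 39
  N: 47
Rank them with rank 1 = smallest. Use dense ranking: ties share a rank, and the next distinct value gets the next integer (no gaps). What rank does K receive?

2

Sorted (ascending): 20, 31, 31, 39, 46, 47
The 2 values of 31 share dense rank 2.
Remaining distinct values take the next consecutive integers.
K has value 31 → rank 2.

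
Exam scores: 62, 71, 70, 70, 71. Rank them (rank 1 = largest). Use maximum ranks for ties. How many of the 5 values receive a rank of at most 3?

2

Sorted (descending): 71, 71, 70, 70, 62
The 2 values of 71 occupy positions 1–2 → each gets rank 2.
The 2 values of 70 occupy positions 3–4 → each gets rank 4.
Ranks ≤ 3: {2, 2} → 2 values.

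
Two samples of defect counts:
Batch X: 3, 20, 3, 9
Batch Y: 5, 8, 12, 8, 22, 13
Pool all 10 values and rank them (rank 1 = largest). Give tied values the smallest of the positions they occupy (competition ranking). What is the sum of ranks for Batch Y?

28

Sorted (descending): 22, 20, 13, 12, 9, 8, 8, 5, 3, 3
The 2 values of 8 occupy positions 6–7 → each gets rank 6.
The 2 values of 3 occupy positions 9–10 → each gets rank 9.
Batch Y values → pooled ranks: 5→8, 8→6, 12→4, 8→6, 22→1, 13→3
Rank sum = 8 + 6 + 4 + 6 + 1 + 3 = 28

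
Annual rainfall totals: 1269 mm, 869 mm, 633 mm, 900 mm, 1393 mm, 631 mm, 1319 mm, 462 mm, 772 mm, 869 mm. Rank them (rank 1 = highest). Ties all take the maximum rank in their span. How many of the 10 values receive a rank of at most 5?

4

Sorted (descending): 1393, 1319, 1269, 900, 869, 869, 772, 633, 631, 462
The 2 values of 869 occupy positions 5–6 → each gets rank 6.
Ranks ≤ 5: {1, 2, 3, 4} → 4 values.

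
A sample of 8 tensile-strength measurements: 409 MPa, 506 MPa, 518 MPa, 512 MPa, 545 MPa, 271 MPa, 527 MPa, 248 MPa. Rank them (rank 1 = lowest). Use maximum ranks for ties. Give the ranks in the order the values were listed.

Sorted (ascending): 248, 271, 409, 506, 512, 518, 527, 545
No ties — each value takes its position as its rank.

3, 4, 6, 5, 8, 2, 7, 1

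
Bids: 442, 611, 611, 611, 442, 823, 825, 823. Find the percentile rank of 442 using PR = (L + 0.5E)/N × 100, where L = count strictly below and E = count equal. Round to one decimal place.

N = 8.
Strictly below 442: 0. Equal to 442: 2.
PR = (0 + 0.5·2)/8 × 100 = 12.5

12.5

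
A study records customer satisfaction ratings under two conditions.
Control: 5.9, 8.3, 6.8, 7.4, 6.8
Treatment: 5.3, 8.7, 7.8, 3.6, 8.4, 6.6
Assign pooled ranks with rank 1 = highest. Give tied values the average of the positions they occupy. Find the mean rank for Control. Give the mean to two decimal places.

Sorted (descending): 8.7, 8.4, 8.3, 7.8, 7.4, 6.8, 6.8, 6.6, 5.9, 5.3, 3.6
The 2 values of 6.8 occupy positions 6–7 → average rank (6+7)/2 = 6.5.
Control values → pooled ranks: 5.9→9, 8.3→3, 6.8→6.5, 7.4→5, 6.8→6.5
Mean rank = (9 + 3 + 6.5 + 5 + 6.5) / 5 = 6.00

6.00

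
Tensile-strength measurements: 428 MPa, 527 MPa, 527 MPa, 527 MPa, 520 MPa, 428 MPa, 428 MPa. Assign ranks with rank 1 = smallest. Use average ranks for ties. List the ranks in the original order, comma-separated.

2, 6, 6, 6, 4, 2, 2

Sorted (ascending): 428, 428, 428, 520, 527, 527, 527
The 3 values of 428 occupy positions 1–3 → average rank 2.
The 3 values of 527 occupy positions 5–7 → average rank 6.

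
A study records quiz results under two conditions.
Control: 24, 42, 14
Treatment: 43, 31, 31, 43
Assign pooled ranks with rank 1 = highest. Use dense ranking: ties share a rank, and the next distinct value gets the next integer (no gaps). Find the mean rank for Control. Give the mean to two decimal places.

3.67

Sorted (descending): 43, 43, 42, 31, 31, 24, 14
The 2 values of 43 share dense rank 1.
The 2 values of 31 share dense rank 3.
Remaining distinct values take the next consecutive integers.
Control values → pooled ranks: 24→4, 42→2, 14→5
Mean rank = (4 + 2 + 5) / 3 = 3.67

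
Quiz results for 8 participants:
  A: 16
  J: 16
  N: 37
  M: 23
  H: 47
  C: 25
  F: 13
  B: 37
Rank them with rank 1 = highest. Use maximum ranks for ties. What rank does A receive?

Sorted (descending): 47, 37, 37, 25, 23, 16, 16, 13
The 2 values of 37 occupy positions 2–3 → each gets rank 3.
The 2 values of 16 occupy positions 6–7 → each gets rank 7.
A has value 16 → rank 7.

7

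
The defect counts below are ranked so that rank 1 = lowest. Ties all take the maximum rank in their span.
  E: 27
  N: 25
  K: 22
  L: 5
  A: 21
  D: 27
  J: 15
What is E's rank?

7

Sorted (ascending): 5, 15, 21, 22, 25, 27, 27
The 2 values of 27 occupy positions 6–7 → each gets rank 7.
E has value 27 → rank 7.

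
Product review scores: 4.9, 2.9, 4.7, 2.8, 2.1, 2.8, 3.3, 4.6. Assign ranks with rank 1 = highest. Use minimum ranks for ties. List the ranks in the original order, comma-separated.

Sorted (descending): 4.9, 4.7, 4.6, 3.3, 2.9, 2.8, 2.8, 2.1
The 2 values of 2.8 occupy positions 6–7 → each gets rank 6.

1, 5, 2, 6, 8, 6, 4, 3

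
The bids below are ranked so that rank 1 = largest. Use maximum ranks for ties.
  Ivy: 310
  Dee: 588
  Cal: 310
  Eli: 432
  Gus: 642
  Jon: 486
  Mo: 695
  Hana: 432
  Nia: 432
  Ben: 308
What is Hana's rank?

Sorted (descending): 695, 642, 588, 486, 432, 432, 432, 310, 310, 308
The 3 values of 432 occupy positions 5–7 → each gets rank 7.
The 2 values of 310 occupy positions 8–9 → each gets rank 9.
Hana has value 432 → rank 7.

7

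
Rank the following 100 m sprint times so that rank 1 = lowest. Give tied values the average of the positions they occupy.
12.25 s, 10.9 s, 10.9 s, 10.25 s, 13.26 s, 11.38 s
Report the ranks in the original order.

Sorted (ascending): 10.25, 10.9, 10.9, 11.38, 12.25, 13.26
The 2 values of 10.9 occupy positions 2–3 → average rank (2+3)/2 = 2.5.

5, 2.5, 2.5, 1, 6, 4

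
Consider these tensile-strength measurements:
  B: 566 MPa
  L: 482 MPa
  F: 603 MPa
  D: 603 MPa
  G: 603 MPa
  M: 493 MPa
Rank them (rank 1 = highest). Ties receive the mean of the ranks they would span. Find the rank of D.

2

Sorted (descending): 603, 603, 603, 566, 493, 482
The 3 values of 603 occupy positions 1–3 → average rank 2.
D has value 603 MPa → rank 2.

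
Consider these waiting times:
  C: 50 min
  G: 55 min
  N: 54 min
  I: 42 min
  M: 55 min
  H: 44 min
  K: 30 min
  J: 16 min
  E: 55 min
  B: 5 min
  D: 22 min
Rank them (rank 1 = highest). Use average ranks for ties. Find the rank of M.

Sorted (descending): 55, 55, 55, 54, 50, 44, 42, 30, 22, 16, 5
The 3 values of 55 occupy positions 1–3 → average rank 2.
M has value 55 min → rank 2.

2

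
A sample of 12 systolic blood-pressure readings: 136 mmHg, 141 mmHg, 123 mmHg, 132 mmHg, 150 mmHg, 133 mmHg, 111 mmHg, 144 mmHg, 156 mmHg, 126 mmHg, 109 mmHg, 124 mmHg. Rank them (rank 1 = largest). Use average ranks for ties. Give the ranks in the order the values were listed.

Sorted (descending): 156, 150, 144, 141, 136, 133, 132, 126, 124, 123, 111, 109
No ties — each value takes its position as its rank.

5, 4, 10, 7, 2, 6, 11, 3, 1, 8, 12, 9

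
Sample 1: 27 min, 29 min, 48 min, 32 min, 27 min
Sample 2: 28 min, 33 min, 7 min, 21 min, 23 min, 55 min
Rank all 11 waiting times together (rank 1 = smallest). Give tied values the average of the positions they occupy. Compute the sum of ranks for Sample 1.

Sorted (ascending): 7, 21, 23, 27, 27, 28, 29, 32, 33, 48, 55
The 2 values of 27 occupy positions 4–5 → average rank (4+5)/2 = 4.5.
Sample 1 values → pooled ranks: 27→4.5, 29→7, 48→10, 32→8, 27→4.5
Rank sum = 4.5 + 7 + 10 + 8 + 4.5 = 34

34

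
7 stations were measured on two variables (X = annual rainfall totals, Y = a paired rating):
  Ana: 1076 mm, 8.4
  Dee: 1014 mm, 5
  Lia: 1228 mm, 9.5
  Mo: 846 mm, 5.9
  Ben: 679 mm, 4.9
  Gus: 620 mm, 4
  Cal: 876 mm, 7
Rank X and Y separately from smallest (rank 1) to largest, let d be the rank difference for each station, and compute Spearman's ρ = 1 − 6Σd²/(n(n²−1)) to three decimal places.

Ranks of variable 1: 6, 5, 7, 3, 2, 1, 4
Ranks of variable 2: 6, 3, 7, 4, 2, 1, 5
d = r₁ − r₂: 0, 2, 0, -1, 0, 0, -1
d²: 0, 4, 0, 1, 0, 0, 1; Σd² = 6
ρ = 1 − 6·6/(7·48) = 1 − 36/336 = 0.893

0.893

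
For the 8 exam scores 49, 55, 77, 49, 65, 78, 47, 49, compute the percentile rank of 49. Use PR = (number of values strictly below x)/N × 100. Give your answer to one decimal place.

12.5

N = 8.
Strictly below 49: 1. Equal to 49: 3.
PR = 1/8 × 100 = 12.5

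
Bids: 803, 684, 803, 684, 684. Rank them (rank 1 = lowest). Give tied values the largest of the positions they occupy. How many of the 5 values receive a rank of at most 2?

0

Sorted (ascending): 684, 684, 684, 803, 803
The 3 values of 684 occupy positions 1–3 → each gets rank 3.
The 2 values of 803 occupy positions 4–5 → each gets rank 5.
Ranks ≤ 2: {} → 0 values.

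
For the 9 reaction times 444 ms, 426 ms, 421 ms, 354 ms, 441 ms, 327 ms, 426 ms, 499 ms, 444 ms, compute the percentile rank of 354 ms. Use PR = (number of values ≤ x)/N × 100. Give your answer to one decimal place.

N = 9.
Strictly below 354: 1. Equal to 354: 1.
PR = 2/9 × 100 = 22.2

22.2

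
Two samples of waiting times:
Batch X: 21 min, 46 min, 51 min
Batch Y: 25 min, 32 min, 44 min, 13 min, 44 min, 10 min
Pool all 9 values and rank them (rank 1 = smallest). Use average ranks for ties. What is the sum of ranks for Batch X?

20

Sorted (ascending): 10, 13, 21, 25, 32, 44, 44, 46, 51
The 2 values of 44 occupy positions 6–7 → average rank (6+7)/2 = 6.5.
Batch X values → pooled ranks: 21→3, 46→8, 51→9
Rank sum = 3 + 8 + 9 = 20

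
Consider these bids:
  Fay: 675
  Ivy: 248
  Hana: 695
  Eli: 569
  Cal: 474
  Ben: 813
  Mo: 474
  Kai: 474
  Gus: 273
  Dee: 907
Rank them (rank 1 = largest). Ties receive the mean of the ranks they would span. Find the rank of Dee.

1

Sorted (descending): 907, 813, 695, 675, 569, 474, 474, 474, 273, 248
The 3 values of 474 occupy positions 6–8 → average rank 7.
Dee has value 907 → rank 1.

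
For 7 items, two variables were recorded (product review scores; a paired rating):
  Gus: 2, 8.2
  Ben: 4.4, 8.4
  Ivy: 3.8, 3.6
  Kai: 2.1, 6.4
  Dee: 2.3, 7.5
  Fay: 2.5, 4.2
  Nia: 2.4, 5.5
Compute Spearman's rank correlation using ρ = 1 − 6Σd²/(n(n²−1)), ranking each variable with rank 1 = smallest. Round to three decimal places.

-0.214

Ranks of variable 1: 1, 7, 6, 2, 3, 5, 4
Ranks of variable 2: 6, 7, 1, 4, 5, 2, 3
d = r₁ − r₂: -5, 0, 5, -2, -2, 3, 1
d²: 25, 0, 25, 4, 4, 9, 1; Σd² = 68
ρ = 1 − 6·68/(7·48) = 1 − 408/336 = -0.214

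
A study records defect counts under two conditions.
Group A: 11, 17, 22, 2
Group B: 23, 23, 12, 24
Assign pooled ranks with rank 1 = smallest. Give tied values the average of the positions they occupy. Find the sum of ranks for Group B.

Sorted (ascending): 2, 11, 12, 17, 22, 23, 23, 24
The 2 values of 23 occupy positions 6–7 → average rank (6+7)/2 = 6.5.
Group B values → pooled ranks: 23→6.5, 23→6.5, 12→3, 24→8
Rank sum = 6.5 + 6.5 + 3 + 8 = 24

24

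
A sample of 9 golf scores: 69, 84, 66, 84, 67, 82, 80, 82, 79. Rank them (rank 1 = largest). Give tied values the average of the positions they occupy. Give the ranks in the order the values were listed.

Sorted (descending): 84, 84, 82, 82, 80, 79, 69, 67, 66
The 2 values of 84 occupy positions 1–2 → average rank (1+2)/2 = 1.5.
The 2 values of 82 occupy positions 3–4 → average rank (3+4)/2 = 3.5.

7, 1.5, 9, 1.5, 8, 3.5, 5, 3.5, 6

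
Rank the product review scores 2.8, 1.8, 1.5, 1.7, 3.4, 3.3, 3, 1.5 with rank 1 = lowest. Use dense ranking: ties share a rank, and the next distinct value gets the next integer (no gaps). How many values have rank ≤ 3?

4

Sorted (ascending): 1.5, 1.5, 1.7, 1.8, 2.8, 3, 3.3, 3.4
The 2 values of 1.5 share dense rank 1.
Remaining distinct values take the next consecutive integers.
Ranks ≤ 3: {1, 1, 2, 3} → 4 values.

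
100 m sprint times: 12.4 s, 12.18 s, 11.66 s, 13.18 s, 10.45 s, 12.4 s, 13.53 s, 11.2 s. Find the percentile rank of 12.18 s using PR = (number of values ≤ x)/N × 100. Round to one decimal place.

50.0

N = 8.
Strictly below 12.18: 3. Equal to 12.18: 1.
PR = 4/8 × 100 = 50.0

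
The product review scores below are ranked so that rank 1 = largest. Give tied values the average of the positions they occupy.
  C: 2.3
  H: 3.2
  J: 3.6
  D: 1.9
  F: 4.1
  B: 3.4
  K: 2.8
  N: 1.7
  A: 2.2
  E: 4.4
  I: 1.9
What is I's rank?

9.5

Sorted (descending): 4.4, 4.1, 3.6, 3.4, 3.2, 2.8, 2.3, 2.2, 1.9, 1.9, 1.7
The 2 values of 1.9 occupy positions 9–10 → average rank (9+10)/2 = 9.5.
I has value 1.9 → rank 9.5.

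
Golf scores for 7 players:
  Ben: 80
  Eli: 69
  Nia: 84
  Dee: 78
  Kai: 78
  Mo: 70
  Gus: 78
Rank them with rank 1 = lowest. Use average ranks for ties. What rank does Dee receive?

Sorted (ascending): 69, 70, 78, 78, 78, 80, 84
The 3 values of 78 occupy positions 3–5 → average rank 4.
Dee has value 78 → rank 4.

4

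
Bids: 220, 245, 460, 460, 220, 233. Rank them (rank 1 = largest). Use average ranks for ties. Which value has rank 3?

Sorted (descending): 460, 460, 245, 233, 220, 220
The 2 values of 460 occupy positions 1–2 → average rank (1+2)/2 = 1.5.
The 2 values of 220 occupy positions 5–6 → average rank (5+6)/2 = 5.5.
Rank 3 → value 245.

245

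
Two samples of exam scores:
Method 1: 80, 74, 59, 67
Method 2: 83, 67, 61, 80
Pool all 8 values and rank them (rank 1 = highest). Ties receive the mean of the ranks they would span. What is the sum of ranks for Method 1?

Sorted (descending): 83, 80, 80, 74, 67, 67, 61, 59
The 2 values of 80 occupy positions 2–3 → average rank (2+3)/2 = 2.5.
The 2 values of 67 occupy positions 5–6 → average rank (5+6)/2 = 5.5.
Method 1 values → pooled ranks: 80→2.5, 74→4, 59→8, 67→5.5
Rank sum = 2.5 + 4 + 8 + 5.5 = 20

20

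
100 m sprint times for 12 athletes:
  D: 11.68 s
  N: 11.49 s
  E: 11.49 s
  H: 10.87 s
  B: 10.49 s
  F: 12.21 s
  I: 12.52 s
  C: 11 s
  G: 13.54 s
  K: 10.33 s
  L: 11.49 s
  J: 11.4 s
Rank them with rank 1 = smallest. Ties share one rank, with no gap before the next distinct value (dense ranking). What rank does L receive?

6

Sorted (ascending): 10.33, 10.49, 10.87, 11, 11.4, 11.49, 11.49, 11.49, 11.68, 12.21, 12.52, 13.54
The 3 values of 11.49 share dense rank 6.
Remaining distinct values take the next consecutive integers.
L has value 11.49 s → rank 6.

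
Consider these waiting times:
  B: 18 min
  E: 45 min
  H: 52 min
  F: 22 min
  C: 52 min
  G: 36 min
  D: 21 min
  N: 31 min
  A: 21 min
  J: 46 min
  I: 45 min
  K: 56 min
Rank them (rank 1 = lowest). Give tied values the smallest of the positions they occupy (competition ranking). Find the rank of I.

Sorted (ascending): 18, 21, 21, 22, 31, 36, 45, 45, 46, 52, 52, 56
The 2 values of 21 occupy positions 2–3 → each gets rank 2.
The 2 values of 45 occupy positions 7–8 → each gets rank 7.
The 2 values of 52 occupy positions 10–11 → each gets rank 10.
I has value 45 min → rank 7.

7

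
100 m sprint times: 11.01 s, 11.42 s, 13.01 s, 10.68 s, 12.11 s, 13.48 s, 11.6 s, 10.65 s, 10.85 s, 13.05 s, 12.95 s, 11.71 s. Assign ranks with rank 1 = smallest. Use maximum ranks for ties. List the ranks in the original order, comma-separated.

Sorted (ascending): 10.65, 10.68, 10.85, 11.01, 11.42, 11.6, 11.71, 12.11, 12.95, 13.01, 13.05, 13.48
No ties — each value takes its position as its rank.

4, 5, 10, 2, 8, 12, 6, 1, 3, 11, 9, 7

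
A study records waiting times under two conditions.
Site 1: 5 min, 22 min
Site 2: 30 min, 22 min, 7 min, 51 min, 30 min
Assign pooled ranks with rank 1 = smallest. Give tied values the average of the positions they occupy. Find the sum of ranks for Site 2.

23.5

Sorted (ascending): 5, 7, 22, 22, 30, 30, 51
The 2 values of 22 occupy positions 3–4 → average rank (3+4)/2 = 3.5.
The 2 values of 30 occupy positions 5–6 → average rank (5+6)/2 = 5.5.
Site 2 values → pooled ranks: 30→5.5, 22→3.5, 7→2, 51→7, 30→5.5
Rank sum = 5.5 + 3.5 + 2 + 7 + 5.5 = 23.5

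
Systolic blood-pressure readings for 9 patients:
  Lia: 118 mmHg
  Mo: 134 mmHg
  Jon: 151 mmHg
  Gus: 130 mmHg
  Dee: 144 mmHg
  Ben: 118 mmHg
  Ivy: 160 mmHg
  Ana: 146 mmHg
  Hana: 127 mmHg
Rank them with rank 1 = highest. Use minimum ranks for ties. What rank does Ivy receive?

Sorted (descending): 160, 151, 146, 144, 134, 130, 127, 118, 118
The 2 values of 118 occupy positions 8–9 → each gets rank 8.
Ivy has value 160 mmHg → rank 1.

1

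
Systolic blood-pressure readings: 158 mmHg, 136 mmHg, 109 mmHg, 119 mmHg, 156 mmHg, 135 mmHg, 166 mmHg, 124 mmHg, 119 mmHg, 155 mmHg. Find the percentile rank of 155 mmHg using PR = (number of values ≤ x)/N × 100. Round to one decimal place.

N = 10.
Strictly below 155: 6. Equal to 155: 1.
PR = 7/10 × 100 = 70.0

70.0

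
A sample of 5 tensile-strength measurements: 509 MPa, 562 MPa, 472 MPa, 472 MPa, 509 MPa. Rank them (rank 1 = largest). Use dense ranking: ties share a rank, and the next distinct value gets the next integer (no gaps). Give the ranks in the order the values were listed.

2, 1, 3, 3, 2

Sorted (descending): 562, 509, 509, 472, 472
The 2 values of 509 share dense rank 2.
The 2 values of 472 share dense rank 3.
Remaining distinct values take the next consecutive integers.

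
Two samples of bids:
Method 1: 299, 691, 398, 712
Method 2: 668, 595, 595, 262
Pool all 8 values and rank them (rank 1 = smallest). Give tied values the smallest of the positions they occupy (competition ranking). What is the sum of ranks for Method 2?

15

Sorted (ascending): 262, 299, 398, 595, 595, 668, 691, 712
The 2 values of 595 occupy positions 4–5 → each gets rank 4.
Method 2 values → pooled ranks: 668→6, 595→4, 595→4, 262→1
Rank sum = 6 + 4 + 4 + 1 = 15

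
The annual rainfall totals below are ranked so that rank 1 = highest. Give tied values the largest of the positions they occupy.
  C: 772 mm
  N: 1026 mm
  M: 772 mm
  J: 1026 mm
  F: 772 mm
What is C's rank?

Sorted (descending): 1026, 1026, 772, 772, 772
The 2 values of 1026 occupy positions 1–2 → each gets rank 2.
The 3 values of 772 occupy positions 3–5 → each gets rank 5.
C has value 772 mm → rank 5.

5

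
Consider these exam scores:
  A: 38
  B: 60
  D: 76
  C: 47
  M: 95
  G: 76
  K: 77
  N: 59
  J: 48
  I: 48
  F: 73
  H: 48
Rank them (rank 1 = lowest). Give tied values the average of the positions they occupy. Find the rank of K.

11

Sorted (ascending): 38, 47, 48, 48, 48, 59, 60, 73, 76, 76, 77, 95
The 3 values of 48 occupy positions 3–5 → average rank 4.
The 2 values of 76 occupy positions 9–10 → average rank (9+10)/2 = 9.5.
K has value 77 → rank 11.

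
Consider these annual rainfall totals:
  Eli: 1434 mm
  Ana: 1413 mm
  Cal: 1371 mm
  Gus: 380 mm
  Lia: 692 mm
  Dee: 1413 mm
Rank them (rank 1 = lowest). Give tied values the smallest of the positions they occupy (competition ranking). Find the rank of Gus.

1

Sorted (ascending): 380, 692, 1371, 1413, 1413, 1434
The 2 values of 1413 occupy positions 4–5 → each gets rank 4.
Gus has value 380 mm → rank 1.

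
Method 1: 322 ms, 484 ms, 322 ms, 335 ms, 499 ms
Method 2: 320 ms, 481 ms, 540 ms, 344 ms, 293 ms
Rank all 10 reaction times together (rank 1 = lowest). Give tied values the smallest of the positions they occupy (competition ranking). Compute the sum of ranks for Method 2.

26

Sorted (ascending): 293, 320, 322, 322, 335, 344, 481, 484, 499, 540
The 2 values of 322 occupy positions 3–4 → each gets rank 3.
Method 2 values → pooled ranks: 320→2, 481→7, 540→10, 344→6, 293→1
Rank sum = 2 + 7 + 10 + 6 + 1 = 26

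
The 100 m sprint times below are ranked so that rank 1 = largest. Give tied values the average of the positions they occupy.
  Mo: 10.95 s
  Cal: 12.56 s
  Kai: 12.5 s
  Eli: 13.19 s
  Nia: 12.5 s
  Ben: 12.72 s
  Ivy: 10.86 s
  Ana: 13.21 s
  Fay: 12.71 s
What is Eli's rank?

Sorted (descending): 13.21, 13.19, 12.72, 12.71, 12.56, 12.5, 12.5, 10.95, 10.86
The 2 values of 12.5 occupy positions 6–7 → average rank (6+7)/2 = 6.5.
Eli has value 13.19 s → rank 2.

2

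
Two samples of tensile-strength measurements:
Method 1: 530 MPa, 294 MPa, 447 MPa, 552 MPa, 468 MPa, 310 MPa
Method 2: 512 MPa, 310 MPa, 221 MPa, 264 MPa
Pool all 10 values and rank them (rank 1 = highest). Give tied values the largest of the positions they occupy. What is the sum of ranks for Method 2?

29

Sorted (descending): 552, 530, 512, 468, 447, 310, 310, 294, 264, 221
The 2 values of 310 occupy positions 6–7 → each gets rank 7.
Method 2 values → pooled ranks: 512→3, 310→7, 221→10, 264→9
Rank sum = 3 + 7 + 10 + 9 = 29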